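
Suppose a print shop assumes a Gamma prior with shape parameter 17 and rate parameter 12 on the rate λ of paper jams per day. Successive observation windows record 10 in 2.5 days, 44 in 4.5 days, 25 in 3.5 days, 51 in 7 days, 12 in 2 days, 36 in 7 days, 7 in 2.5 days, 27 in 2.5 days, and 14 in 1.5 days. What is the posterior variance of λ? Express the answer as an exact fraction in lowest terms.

Total count: 10 + 44 + 25 + 51 + 12 + 36 + 7 + 27 + 14 = 226.
Total exposure: 2.5 + 4.5 + 3.5 + 7 + 2 + 7 + 2.5 + 2.5 + 1.5 = 33 days.
The Gamma prior is conjugate for the Poisson rate, so λ | data ~ Gamma(17+226, 12+33) = Gamma(243, 45).
Posterior variance = α'/β'² = 243/2025 = 3/25.

3/25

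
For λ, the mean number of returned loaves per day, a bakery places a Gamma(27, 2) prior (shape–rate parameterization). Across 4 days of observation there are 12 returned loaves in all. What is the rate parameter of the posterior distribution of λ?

6

Total count 12 over total exposure 4 days.
Conjugate update: add total count to the shape and total exposure to the rate, giving Gamma(39, 6).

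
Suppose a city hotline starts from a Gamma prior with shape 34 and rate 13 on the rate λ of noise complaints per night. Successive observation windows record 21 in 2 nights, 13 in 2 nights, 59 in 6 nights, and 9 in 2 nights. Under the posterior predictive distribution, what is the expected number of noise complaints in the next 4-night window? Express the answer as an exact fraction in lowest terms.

544/25

Total count: 21 + 13 + 59 + 9 = 102.
Total exposure: 2 + 2 + 6 + 2 = 12 nights.
The Gamma prior is conjugate for the Poisson rate, so λ | data ~ Gamma(34+102, 13+12) = Gamma(136, 25).
Predictive mean over a 4-night window = T·E[λ|data] = 4·136/25 = 544/25.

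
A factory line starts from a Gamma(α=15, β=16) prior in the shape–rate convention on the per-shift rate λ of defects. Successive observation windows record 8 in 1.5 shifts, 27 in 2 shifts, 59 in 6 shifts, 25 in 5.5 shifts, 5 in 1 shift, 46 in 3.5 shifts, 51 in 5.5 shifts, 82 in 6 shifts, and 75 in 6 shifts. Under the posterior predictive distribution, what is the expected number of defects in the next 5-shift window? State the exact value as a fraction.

1965/53

Total count: 8 + 27 + 59 + 25 + 5 + 46 + 51 + 82 + 75 = 378.
Total exposure: 1.5 + 2 + 6 + 5.5 + 1 + 3.5 + 5.5 + 6 + 6 = 37 shifts.
By Gamma–Poisson conjugacy, the posterior is Gamma(α + Σx, β + Σt) = Gamma(15 + 378, 16 + 37) = Gamma(393, 53).
Predictive mean over a 5-shift window = T·E[λ|data] = 5·393/53 = 1965/53.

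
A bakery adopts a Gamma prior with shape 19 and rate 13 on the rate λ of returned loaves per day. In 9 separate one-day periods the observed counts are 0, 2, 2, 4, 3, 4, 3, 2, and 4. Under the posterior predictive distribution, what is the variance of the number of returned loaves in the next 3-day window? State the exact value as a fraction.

Total count: 0 + 2 + 2 + 4 + 3 + 4 + 3 + 2 + 4 = 24.
Total exposure: 9 days.
Gamma(α, β) with Poisson data over total exposure Σt gives posterior Gamma(α+Σx, β+Σt) = Gamma(43, 22).
The posterior predictive for a window of length T is Negative Binomial with variance T·α'·(β'+T)/β'² = 3·43·25/484 = 3225/484.

3225/484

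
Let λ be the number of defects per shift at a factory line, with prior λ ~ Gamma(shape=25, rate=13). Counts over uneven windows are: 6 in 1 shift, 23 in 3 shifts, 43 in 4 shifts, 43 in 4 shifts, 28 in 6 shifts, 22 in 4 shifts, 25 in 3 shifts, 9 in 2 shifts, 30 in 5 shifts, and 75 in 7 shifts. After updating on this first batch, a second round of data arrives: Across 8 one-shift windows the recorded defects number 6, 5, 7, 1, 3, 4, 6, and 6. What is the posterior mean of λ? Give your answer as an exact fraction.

367/60

Total count: 6 + 23 + 43 + 43 + 28 + 22 + 25 + 9 + 30 + 75 = 304.
Total exposure: 1 + 3 + 4 + 4 + 6 + 4 + 3 + 2 + 5 + 7 = 39 shifts.
After the first batch: Gamma(25 + 304, 13 + 39) = Gamma(329, 52).
Total count: 6 + 5 + 7 + 1 + 3 + 4 + 6 + 6 = 38.
Total exposure: 8 shifts.
After the second batch: Gamma(329 + 38, 52 + 8) = Gamma(367, 60).
Posterior mean = α'/β' = 367/60.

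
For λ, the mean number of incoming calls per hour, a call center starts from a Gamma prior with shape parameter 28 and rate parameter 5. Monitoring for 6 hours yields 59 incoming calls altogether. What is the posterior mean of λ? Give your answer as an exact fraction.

Total count 59 over total exposure 6 hours.
Gamma(α, β) with Poisson data over total exposure Σt gives posterior Gamma(α+Σx, β+Σt) = Gamma(87, 11).
Posterior mean = α'/β' = 87/11.

87/11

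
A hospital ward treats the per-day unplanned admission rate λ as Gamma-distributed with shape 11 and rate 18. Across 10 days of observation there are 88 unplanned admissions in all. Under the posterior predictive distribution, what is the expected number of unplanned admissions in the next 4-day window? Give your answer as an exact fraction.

99/7

Total count 88 over total exposure 10 days.
Gamma(α, β) with Poisson data over total exposure Σt gives posterior Gamma(α+Σx, β+Σt) = Gamma(99, 28).
Predictive mean over a 4-day window = T·E[λ|data] = 4·99/28 = 99/7.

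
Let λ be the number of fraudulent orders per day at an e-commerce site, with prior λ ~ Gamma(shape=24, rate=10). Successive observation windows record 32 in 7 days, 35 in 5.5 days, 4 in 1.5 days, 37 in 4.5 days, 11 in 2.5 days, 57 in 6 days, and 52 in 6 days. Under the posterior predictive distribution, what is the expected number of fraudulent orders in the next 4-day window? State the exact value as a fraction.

Total count: 32 + 35 + 4 + 37 + 11 + 57 + 52 = 228.
Total exposure: 7 + 5.5 + 1.5 + 4.5 + 2.5 + 6 + 6 = 33 days.
The Gamma prior is conjugate for the Poisson rate, so λ | data ~ Gamma(24+228, 10+33) = Gamma(252, 43).
Predictive mean over a 4-day window = T·E[λ|data] = 4·252/43 = 1008/43.

1008/43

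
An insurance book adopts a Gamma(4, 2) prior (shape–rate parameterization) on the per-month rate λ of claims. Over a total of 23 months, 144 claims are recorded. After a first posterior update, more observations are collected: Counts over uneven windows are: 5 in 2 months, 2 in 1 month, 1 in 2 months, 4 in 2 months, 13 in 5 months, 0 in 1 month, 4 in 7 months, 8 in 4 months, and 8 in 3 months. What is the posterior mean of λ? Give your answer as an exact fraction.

193/52

Total count 144 over total exposure 23 months.
After the first batch: Gamma(4 + 144, 2 + 23) = Gamma(148, 25).
Total count: 5 + 2 + 1 + 4 + 13 + 0 + 4 + 8 + 8 = 45.
Total exposure: 2 + 1 + 2 + 2 + 5 + 1 + 7 + 4 + 3 = 27 months.
After the second batch: Gamma(148 + 45, 25 + 27) = Gamma(193, 52).
Posterior mean = α'/β' = 193/52.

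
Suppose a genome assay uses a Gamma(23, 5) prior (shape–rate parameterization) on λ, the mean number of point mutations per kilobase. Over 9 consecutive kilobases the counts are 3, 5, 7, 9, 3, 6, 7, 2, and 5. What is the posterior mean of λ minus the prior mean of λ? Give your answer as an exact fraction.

Total count: 3 + 5 + 7 + 9 + 3 + 6 + 7 + 2 + 5 = 47.
Total exposure: 9 kilobases.
The Gamma prior is conjugate for the Poisson rate, so λ | data ~ Gamma(23+47, 5+9) = Gamma(70, 14).
Posterior mean = 70/14 = 5; prior mean = 23/5 = 23/5. Difference = 5 − 23/5 = 2/5.

2/5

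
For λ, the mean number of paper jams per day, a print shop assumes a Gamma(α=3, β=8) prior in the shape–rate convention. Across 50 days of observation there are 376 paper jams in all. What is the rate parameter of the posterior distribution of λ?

58

Total count 376 over total exposure 50 days.
Gamma(α, β) with Poisson data over total exposure Σt gives posterior Gamma(α+Σx, β+Σt) = Gamma(379, 58).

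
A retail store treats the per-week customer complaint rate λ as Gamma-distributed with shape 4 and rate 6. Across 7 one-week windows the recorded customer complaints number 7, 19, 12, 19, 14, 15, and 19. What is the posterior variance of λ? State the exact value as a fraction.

109/169

Total count: 7 + 19 + 12 + 19 + 14 + 15 + 19 = 105.
Total exposure: 7 weeks.
Conjugate update: add total count to the shape and total exposure to the rate, giving Gamma(109, 13).
Posterior variance = α'/β'² = 109/169.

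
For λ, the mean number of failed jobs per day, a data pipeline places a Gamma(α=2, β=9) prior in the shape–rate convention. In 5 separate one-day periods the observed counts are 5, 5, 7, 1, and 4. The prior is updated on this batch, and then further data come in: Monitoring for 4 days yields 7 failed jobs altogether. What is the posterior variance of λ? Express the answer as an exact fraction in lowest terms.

Total count: 5 + 5 + 7 + 1 + 4 = 22.
Total exposure: 5 days.
After the first batch: Gamma(2 + 22, 9 + 5) = Gamma(24, 14).
Total count 7 over total exposure 4 days.
After the second batch: Gamma(24 + 7, 14 + 4) = Gamma(31, 18).
Posterior variance = α'/β'² = 31/324.

31/324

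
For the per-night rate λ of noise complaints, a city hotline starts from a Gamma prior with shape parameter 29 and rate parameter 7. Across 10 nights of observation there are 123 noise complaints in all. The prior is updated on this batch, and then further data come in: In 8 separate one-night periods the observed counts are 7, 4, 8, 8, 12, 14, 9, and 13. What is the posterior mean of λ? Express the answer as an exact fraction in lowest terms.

227/25

Total count 123 over total exposure 10 nights.
After the first batch: Gamma(29 + 123, 7 + 10) = Gamma(152, 17).
Total count: 7 + 4 + 8 + 8 + 12 + 14 + 9 + 13 = 75.
Total exposure: 8 nights.
After the second batch: Gamma(152 + 75, 17 + 8) = Gamma(227, 25).
Posterior mean = α'/β' = 227/25.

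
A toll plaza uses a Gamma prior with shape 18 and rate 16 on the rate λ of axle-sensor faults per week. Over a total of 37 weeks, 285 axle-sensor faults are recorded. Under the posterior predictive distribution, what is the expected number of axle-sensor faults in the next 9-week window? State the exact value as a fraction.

Total count 285 over total exposure 37 weeks.
Conjugate update: add total count to the shape and total exposure to the rate, giving Gamma(303, 53).
Predictive mean over a 9-week window = T·E[λ|data] = 9·303/53 = 2727/53.

2727/53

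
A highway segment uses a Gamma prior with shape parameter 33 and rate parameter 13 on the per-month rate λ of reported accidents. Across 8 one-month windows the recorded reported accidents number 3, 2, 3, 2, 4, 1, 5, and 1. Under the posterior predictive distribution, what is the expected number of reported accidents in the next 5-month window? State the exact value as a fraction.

90/7

Total count: 3 + 2 + 3 + 2 + 4 + 1 + 5 + 1 = 21.
Total exposure: 8 months.
Gamma(α, β) with Poisson data over total exposure Σt gives posterior Gamma(α+Σx, β+Σt) = Gamma(54, 21).
Predictive mean over a 5-month window = T·E[λ|data] = 5·54/21 = 90/7.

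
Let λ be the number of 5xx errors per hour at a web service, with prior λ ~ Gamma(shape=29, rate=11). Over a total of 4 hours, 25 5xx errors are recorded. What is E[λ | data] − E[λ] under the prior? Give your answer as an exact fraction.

Total count 25 over total exposure 4 hours.
Posterior: α' = 29 + 25 = 54, β' = 11 + 4 = 15.
Posterior mean = 54/15 = 18/5; prior mean = 29/11 = 29/11. Difference = 18/5 − 29/11 = 53/55.

53/55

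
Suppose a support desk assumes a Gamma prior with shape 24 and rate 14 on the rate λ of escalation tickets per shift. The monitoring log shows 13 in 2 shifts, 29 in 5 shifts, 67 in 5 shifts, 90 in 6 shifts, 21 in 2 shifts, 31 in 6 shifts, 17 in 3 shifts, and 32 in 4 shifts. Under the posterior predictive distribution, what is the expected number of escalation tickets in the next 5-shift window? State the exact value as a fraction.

1620/47

Total count: 13 + 29 + 67 + 90 + 21 + 31 + 17 + 32 = 300.
Total exposure: 2 + 5 + 5 + 6 + 2 + 6 + 3 + 4 = 33 shifts.
By Gamma–Poisson conjugacy, the posterior is Gamma(α + Σx, β + Σt) = Gamma(24 + 300, 14 + 33) = Gamma(324, 47).
Predictive mean over a 5-shift window = T·E[λ|data] = 5·324/47 = 1620/47.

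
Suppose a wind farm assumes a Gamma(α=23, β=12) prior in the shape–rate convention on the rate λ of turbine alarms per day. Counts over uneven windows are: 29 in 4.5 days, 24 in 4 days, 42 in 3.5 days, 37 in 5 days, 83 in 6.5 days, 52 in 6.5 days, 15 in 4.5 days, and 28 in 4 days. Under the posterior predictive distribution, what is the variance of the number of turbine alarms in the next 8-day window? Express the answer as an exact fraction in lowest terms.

623376/10201

Total count: 29 + 24 + 42 + 37 + 83 + 52 + 15 + 28 = 310.
Total exposure: 4.5 + 4 + 3.5 + 5 + 6.5 + 6.5 + 4.5 + 4 = 38.5 days.
Conjugate update: add total count to the shape and total exposure to the rate, giving Gamma(333, 101/2).
The posterior predictive for a window of length T is Negative Binomial with variance T·α'·(β'+T)/β'² = 8·333·(117/2)/(10201/4) = 623376/10201.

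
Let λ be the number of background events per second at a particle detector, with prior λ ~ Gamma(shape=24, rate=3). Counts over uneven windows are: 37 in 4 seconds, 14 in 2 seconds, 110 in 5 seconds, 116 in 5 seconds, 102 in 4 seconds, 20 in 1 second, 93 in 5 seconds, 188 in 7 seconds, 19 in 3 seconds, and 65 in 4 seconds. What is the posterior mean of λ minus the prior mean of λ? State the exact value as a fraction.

Total count: 37 + 14 + 110 + 116 + 102 + 20 + 93 + 188 + 19 + 65 = 764.
Total exposure: 4 + 2 + 5 + 5 + 4 + 1 + 5 + 7 + 3 + 4 = 40 seconds.
By Gamma–Poisson conjugacy, the posterior is Gamma(α + Σx, β + Σt) = Gamma(24 + 764, 3 + 40) = Gamma(788, 43).
Posterior mean = 788/43 = 788/43; prior mean = 24/3 = 8. Difference = 788/43 − 8 = 444/43.

444/43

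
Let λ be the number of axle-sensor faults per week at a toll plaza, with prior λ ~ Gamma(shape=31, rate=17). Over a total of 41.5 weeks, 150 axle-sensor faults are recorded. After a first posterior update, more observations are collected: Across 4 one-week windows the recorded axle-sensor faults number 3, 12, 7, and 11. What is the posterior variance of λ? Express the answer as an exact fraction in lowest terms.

Total count 150 over total exposure 41.5 weeks.
After the first batch: Gamma(31 + 150, 17 + 41.5) = Gamma(181, 117/2).
Total count: 3 + 12 + 7 + 11 = 33.
Total exposure: 4 weeks.
After the second batch: Gamma(181 + 33, 117/2 + 4) = Gamma(214, 125/2).
Posterior variance = α'/β'² = 214/(15625/4) = 856/15625.

856/15625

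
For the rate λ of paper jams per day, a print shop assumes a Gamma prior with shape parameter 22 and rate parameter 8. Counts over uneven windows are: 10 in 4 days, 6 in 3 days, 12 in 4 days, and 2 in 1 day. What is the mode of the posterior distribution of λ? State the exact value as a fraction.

51/20

Total count: 10 + 6 + 12 + 2 = 30.
Total exposure: 4 + 3 + 4 + 1 = 12 days.
The Gamma prior is conjugate for the Poisson rate, so λ | data ~ Gamma(22+30, 8+12) = Gamma(52, 20).
Posterior mode = (α'−1)/β' = 51/20.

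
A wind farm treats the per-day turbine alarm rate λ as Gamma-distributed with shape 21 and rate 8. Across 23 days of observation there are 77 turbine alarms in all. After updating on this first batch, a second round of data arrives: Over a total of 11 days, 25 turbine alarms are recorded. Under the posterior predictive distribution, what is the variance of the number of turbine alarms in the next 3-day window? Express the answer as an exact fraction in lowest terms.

Total count 77 over total exposure 23 days.
After the first batch: Gamma(21 + 77, 8 + 23) = Gamma(98, 31).
Total count 25 over total exposure 11 days.
After the second batch: Gamma(98 + 25, 31 + 11) = Gamma(123, 42).
The posterior predictive for a window of length T is Negative Binomial with variance T·α'·(β'+T)/β'² = 3·123·45/1764 = 1845/196.

1845/196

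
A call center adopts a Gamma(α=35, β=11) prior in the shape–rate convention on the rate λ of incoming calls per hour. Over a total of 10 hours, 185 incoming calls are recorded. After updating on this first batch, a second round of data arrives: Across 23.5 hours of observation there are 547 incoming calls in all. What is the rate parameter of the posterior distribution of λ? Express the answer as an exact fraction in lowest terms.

89/2

Total count 185 over total exposure 10 hours.
After the first batch: Gamma(35 + 185, 11 + 10) = Gamma(220, 21).
Total count 547 over total exposure 23.5 hours.
After the second batch: Gamma(220 + 547, 21 + 23.5) = Gamma(767, 89/2).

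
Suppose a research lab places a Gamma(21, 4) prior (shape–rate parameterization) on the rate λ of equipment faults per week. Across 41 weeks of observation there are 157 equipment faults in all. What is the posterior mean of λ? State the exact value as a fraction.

178/45

Total count 157 over total exposure 41 weeks.
The Gamma prior is conjugate for the Poisson rate, so λ | data ~ Gamma(21+157, 4+41) = Gamma(178, 45).
Posterior mean = α'/β' = 178/45.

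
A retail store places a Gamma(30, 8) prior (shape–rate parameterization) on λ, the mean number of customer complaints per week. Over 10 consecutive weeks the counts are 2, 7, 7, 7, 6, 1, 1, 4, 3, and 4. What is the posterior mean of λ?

Total count: 2 + 7 + 7 + 7 + 6 + 1 + 1 + 4 + 3 + 4 = 42.
Total exposure: 10 weeks.
The Gamma prior is conjugate for the Poisson rate, so λ | data ~ Gamma(30+42, 8+10) = Gamma(72, 18).
Posterior mean = α'/β' = 72/18 = 4.

4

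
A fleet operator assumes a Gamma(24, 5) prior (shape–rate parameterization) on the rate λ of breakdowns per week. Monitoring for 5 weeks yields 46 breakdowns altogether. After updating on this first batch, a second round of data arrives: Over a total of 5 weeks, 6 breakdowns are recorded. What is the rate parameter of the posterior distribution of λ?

15

Total count 46 over total exposure 5 weeks.
After the first batch: Gamma(24 + 46, 5 + 5) = Gamma(70, 10).
Total count 6 over total exposure 5 weeks.
After the second batch: Gamma(70 + 6, 10 + 5) = Gamma(76, 15).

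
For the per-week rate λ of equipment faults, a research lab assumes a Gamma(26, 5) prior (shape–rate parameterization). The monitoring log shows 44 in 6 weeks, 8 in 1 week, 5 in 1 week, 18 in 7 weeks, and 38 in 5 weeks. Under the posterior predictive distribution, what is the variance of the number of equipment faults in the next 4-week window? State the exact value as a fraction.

Total count: 44 + 8 + 5 + 18 + 38 = 113.
Total exposure: 6 + 1 + 1 + 7 + 5 = 20 weeks.
By Gamma–Poisson conjugacy, the posterior is Gamma(α + Σx, β + Σt) = Gamma(26 + 113, 5 + 20) = Gamma(139, 25).
The posterior predictive for a window of length T is Negative Binomial with variance T·α'·(β'+T)/β'² = 4·139·29/625 = 16124/625.

16124/625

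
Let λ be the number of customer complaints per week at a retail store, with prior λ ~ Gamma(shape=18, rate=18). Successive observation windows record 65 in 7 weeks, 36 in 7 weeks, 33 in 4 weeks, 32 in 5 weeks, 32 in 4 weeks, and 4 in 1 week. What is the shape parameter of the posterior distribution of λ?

Total count: 65 + 36 + 33 + 32 + 32 + 4 = 202.
Total exposure: 7 + 7 + 4 + 5 + 4 + 1 = 28 weeks.
By Gamma–Poisson conjugacy, the posterior is Gamma(α + Σx, β + Σt) = Gamma(18 + 202, 18 + 28) = Gamma(220, 46).

220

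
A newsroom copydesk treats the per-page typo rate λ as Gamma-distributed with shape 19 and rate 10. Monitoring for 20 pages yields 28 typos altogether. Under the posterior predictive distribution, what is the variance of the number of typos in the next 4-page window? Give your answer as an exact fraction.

Total count 28 over total exposure 20 pages.
Posterior: α' = 19 + 28 = 47, β' = 10 + 20 = 30.
The posterior predictive for a window of length T is Negative Binomial with variance T·α'·(β'+T)/β'² = 4·47·34/900 = 1598/225.

1598/225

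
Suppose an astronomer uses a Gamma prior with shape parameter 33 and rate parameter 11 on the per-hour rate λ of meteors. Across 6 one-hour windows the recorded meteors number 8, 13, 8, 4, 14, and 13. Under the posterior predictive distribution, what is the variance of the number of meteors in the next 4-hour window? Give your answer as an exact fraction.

Total count: 8 + 13 + 8 + 4 + 14 + 13 = 60.
Total exposure: 6 hours.
By Gamma–Poisson conjugacy, the posterior is Gamma(α + Σx, β + Σt) = Gamma(33 + 60, 11 + 6) = Gamma(93, 17).
The posterior predictive for a window of length T is Negative Binomial with variance T·α'·(β'+T)/β'² = 4·93·21/289 = 7812/289.

7812/289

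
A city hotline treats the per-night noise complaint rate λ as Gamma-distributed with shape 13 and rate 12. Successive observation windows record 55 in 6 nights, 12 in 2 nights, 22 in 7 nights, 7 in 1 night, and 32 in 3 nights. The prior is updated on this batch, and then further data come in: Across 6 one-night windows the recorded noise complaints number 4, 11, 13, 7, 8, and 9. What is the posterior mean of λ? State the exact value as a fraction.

Total count: 55 + 12 + 22 + 7 + 32 = 128.
Total exposure: 6 + 2 + 7 + 1 + 3 = 19 nights.
After the first batch: Gamma(13 + 128, 12 + 19) = Gamma(141, 31).
Total count: 4 + 11 + 13 + 7 + 8 + 9 = 52.
Total exposure: 6 nights.
After the second batch: Gamma(141 + 52, 31 + 6) = Gamma(193, 37).
Posterior mean = α'/β' = 193/37.

193/37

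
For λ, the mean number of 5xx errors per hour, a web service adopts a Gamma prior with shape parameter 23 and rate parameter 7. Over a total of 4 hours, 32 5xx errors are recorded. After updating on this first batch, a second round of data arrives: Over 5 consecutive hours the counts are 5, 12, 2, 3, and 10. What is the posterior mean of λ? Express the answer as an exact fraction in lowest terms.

87/16

Total count 32 over total exposure 4 hours.
After the first batch: Gamma(23 + 32, 7 + 4) = Gamma(55, 11).
Total count: 5 + 12 + 2 + 3 + 10 = 32.
Total exposure: 5 hours.
After the second batch: Gamma(55 + 32, 11 + 5) = Gamma(87, 16).
Posterior mean = α'/β' = 87/16.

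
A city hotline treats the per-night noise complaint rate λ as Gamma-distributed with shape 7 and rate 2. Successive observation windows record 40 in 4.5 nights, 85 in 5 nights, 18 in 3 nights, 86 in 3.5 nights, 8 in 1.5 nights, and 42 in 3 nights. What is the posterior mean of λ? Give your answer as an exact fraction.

572/45

Total count: 40 + 85 + 18 + 86 + 8 + 42 = 279.
Total exposure: 4.5 + 5 + 3 + 3.5 + 1.5 + 3 = 20.5 nights.
Gamma(α, β) with Poisson data over total exposure Σt gives posterior Gamma(α+Σx, β+Σt) = Gamma(286, 45/2).
Posterior mean = α'/β' = 286/(45/2) = 572/45.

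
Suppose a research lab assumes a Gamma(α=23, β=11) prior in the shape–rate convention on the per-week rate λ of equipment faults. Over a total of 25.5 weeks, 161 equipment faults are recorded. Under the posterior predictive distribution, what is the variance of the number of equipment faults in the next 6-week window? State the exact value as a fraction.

187680/5329

Total count 161 over total exposure 25.5 weeks.
Posterior: α' = 23 + 161 = 184, β' = 11 + 25.5 = 73/2.
The posterior predictive for a window of length T is Negative Binomial with variance T·α'·(β'+T)/β'² = 6·184·(85/2)/(5329/4) = 187680/5329.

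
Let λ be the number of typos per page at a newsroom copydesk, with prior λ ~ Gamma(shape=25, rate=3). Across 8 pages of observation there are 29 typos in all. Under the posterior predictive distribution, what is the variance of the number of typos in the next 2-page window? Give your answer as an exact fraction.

1404/121

Total count 29 over total exposure 8 pages.
Conjugate update: add total count to the shape and total exposure to the rate, giving Gamma(54, 11).
The posterior predictive for a window of length T is Negative Binomial with variance T·α'·(β'+T)/β'² = 2·54·13/121 = 1404/121.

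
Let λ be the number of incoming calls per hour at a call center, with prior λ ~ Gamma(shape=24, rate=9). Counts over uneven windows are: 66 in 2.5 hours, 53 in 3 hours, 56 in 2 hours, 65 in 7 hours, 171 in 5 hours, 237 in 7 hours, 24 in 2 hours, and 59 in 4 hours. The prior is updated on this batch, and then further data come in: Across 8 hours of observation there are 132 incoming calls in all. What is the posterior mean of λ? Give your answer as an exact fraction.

1774/99

Total count: 66 + 53 + 56 + 65 + 171 + 237 + 24 + 59 = 731.
Total exposure: 2.5 + 3 + 2 + 7 + 5 + 7 + 2 + 4 = 32.5 hours.
After the first batch: Gamma(24 + 731, 9 + 32.5) = Gamma(755, 83/2).
Total count 132 over total exposure 8 hours.
After the second batch: Gamma(755 + 132, 83/2 + 8) = Gamma(887, 99/2).
Posterior mean = α'/β' = 887/(99/2) = 1774/99.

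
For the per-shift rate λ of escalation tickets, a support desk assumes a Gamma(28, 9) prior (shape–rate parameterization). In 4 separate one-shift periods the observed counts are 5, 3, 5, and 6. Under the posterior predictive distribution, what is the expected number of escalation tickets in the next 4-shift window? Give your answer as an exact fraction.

Total count: 5 + 3 + 5 + 6 = 19.
Total exposure: 4 shifts.
Gamma(α, β) with Poisson data over total exposure Σt gives posterior Gamma(α+Σx, β+Σt) = Gamma(47, 13).
Predictive mean over a 4-shift window = T·E[λ|data] = 4·47/13 = 188/13.

188/13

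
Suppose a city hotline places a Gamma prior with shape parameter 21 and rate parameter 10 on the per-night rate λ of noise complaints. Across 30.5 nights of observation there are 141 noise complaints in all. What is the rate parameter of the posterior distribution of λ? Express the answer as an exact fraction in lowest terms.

Total count 141 over total exposure 30.5 nights.
By Gamma–Poisson conjugacy, the posterior is Gamma(α + Σx, β + Σt) = Gamma(21 + 141, 10 + 30.5) = Gamma(162, 81/2).

81/2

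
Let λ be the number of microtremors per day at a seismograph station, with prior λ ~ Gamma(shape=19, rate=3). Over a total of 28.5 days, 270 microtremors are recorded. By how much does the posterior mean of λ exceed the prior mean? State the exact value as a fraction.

179/63

Total count 270 over total exposure 28.5 days.
Posterior: α' = 19 + 270 = 289, β' = 3 + 28.5 = 63/2.
Posterior mean = 289/(63/2) = 578/63; prior mean = 19/3 = 19/3. Difference = 578/63 − 19/3 = 179/63.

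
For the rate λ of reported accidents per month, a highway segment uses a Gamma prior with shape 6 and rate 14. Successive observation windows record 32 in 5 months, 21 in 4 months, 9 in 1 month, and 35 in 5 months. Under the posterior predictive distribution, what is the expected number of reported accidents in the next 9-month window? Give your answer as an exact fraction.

Total count: 32 + 21 + 9 + 35 = 97.
Total exposure: 5 + 4 + 1 + 5 = 15 months.
By Gamma–Poisson conjugacy, the posterior is Gamma(α + Σx, β + Σt) = Gamma(6 + 97, 14 + 15) = Gamma(103, 29).
Predictive mean over a 9-month window = T·E[λ|data] = 9·103/29 = 927/29.

927/29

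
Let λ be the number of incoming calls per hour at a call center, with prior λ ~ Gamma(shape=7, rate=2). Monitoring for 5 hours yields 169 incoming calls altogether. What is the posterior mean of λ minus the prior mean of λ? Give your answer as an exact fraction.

303/14

Total count 169 over total exposure 5 hours.
Posterior: α' = 7 + 169 = 176, β' = 2 + 5 = 7.
Posterior mean = 176/7 = 176/7; prior mean = 7/2 = 7/2. Difference = 176/7 − 7/2 = 303/14.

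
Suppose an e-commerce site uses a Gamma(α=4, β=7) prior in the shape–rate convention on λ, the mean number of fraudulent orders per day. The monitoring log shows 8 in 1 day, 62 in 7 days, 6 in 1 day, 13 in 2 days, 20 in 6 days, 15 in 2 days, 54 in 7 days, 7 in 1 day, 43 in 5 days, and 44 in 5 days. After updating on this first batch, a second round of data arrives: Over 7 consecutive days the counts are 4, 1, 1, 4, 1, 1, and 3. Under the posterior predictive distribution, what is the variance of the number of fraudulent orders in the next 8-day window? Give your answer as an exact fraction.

Total count: 8 + 62 + 6 + 13 + 20 + 15 + 54 + 7 + 43 + 44 = 272.
Total exposure: 1 + 7 + 1 + 2 + 6 + 2 + 7 + 1 + 5 + 5 = 37 days.
After the first batch: Gamma(4 + 272, 7 + 37) = Gamma(276, 44).
Total count: 4 + 1 + 1 + 4 + 1 + 1 + 3 = 15.
Total exposure: 7 days.
After the second batch: Gamma(276 + 15, 44 + 7) = Gamma(291, 51).
The posterior predictive for a window of length T is Negative Binomial with variance T·α'·(β'+T)/β'² = 8·291·59/2601 = 45784/867.

45784/867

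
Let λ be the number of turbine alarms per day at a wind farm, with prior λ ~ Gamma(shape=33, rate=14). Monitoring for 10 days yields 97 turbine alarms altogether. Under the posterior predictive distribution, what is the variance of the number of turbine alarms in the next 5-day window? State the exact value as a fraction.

Total count 97 over total exposure 10 days.
Gamma(α, β) with Poisson data over total exposure Σt gives posterior Gamma(α+Σx, β+Σt) = Gamma(130, 24).
The posterior predictive for a window of length T is Negative Binomial with variance T·α'·(β'+T)/β'² = 5·130·29/576 = 9425/288.

9425/288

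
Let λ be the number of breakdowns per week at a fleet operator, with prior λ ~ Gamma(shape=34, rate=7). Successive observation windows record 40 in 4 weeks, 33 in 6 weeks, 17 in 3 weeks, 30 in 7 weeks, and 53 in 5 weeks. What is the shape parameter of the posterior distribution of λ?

207

Total count: 40 + 33 + 17 + 30 + 53 = 173.
Total exposure: 4 + 6 + 3 + 7 + 5 = 25 weeks.
Conjugate update: add total count to the shape and total exposure to the rate, giving Gamma(207, 32).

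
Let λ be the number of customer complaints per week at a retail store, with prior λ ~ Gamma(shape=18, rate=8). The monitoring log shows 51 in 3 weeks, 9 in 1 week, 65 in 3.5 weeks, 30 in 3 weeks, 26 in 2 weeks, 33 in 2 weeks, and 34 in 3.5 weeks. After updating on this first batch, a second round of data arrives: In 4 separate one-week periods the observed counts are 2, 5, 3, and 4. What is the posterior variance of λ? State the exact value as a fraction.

Total count: 51 + 9 + 65 + 30 + 26 + 33 + 34 = 248.
Total exposure: 3 + 1 + 3.5 + 3 + 2 + 2 + 3.5 = 18 weeks.
After the first batch: Gamma(18 + 248, 8 + 18) = Gamma(266, 26).
Total count: 2 + 5 + 3 + 4 = 14.
Total exposure: 4 weeks.
After the second batch: Gamma(266 + 14, 26 + 4) = Gamma(280, 30).
Posterior variance = α'/β'² = 280/900 = 14/45.

14/45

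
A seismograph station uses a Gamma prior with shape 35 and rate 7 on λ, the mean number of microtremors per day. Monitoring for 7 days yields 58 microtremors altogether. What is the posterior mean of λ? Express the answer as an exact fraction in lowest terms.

93/14

Total count 58 over total exposure 7 days.
Posterior: α' = 35 + 58 = 93, β' = 7 + 7 = 14.
Posterior mean = α'/β' = 93/14.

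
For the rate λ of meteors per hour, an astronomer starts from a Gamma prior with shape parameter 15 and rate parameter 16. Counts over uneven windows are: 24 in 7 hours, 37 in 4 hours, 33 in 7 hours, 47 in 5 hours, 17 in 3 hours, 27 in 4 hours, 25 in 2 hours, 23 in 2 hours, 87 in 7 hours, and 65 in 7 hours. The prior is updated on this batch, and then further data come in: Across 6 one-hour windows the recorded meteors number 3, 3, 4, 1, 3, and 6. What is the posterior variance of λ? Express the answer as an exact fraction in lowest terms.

Total count: 24 + 37 + 33 + 47 + 17 + 27 + 25 + 23 + 87 + 65 = 385.
Total exposure: 7 + 4 + 7 + 5 + 3 + 4 + 2 + 2 + 7 + 7 = 48 hours.
After the first batch: Gamma(15 + 385, 16 + 48) = Gamma(400, 64).
Total count: 3 + 3 + 4 + 1 + 3 + 6 = 20.
Total exposure: 6 hours.
After the second batch: Gamma(400 + 20, 64 + 6) = Gamma(420, 70).
Posterior variance = α'/β'² = 420/4900 = 3/35.

3/35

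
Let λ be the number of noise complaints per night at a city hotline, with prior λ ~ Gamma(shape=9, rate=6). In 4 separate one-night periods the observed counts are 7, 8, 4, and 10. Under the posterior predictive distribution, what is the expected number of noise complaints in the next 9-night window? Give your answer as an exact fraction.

Total count: 7 + 8 + 4 + 10 = 29.
Total exposure: 4 nights.
Gamma(α, β) with Poisson data over total exposure Σt gives posterior Gamma(α+Σx, β+Σt) = Gamma(38, 10).
Predictive mean over a 9-night window = T·E[λ|data] = 9·38/10 = 171/5.

171/5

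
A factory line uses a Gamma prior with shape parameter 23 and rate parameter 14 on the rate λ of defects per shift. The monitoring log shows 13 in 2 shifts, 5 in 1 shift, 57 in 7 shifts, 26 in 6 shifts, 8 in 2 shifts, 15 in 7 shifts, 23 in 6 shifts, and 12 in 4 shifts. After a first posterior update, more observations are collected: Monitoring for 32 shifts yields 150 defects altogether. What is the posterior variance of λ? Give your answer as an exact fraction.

Total count: 13 + 5 + 57 + 26 + 8 + 15 + 23 + 12 = 159.
Total exposure: 2 + 1 + 7 + 6 + 2 + 7 + 6 + 4 = 35 shifts.
After the first batch: Gamma(23 + 159, 14 + 35) = Gamma(182, 49).
Total count 150 over total exposure 32 shifts.
After the second batch: Gamma(182 + 150, 49 + 32) = Gamma(332, 81).
Posterior variance = α'/β'² = 332/6561.

332/6561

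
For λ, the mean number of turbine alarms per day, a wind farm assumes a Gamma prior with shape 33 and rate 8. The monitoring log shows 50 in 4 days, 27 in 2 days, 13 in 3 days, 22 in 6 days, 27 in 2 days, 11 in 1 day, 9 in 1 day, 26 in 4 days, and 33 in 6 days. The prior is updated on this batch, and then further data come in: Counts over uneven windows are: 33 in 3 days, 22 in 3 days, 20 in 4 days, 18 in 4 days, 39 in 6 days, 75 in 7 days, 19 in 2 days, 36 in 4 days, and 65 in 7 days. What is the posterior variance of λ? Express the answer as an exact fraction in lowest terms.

Total count: 50 + 27 + 13 + 22 + 27 + 11 + 9 + 26 + 33 = 218.
Total exposure: 4 + 2 + 3 + 6 + 2 + 1 + 1 + 4 + 6 = 29 days.
After the first batch: Gamma(33 + 218, 8 + 29) = Gamma(251, 37).
Total count: 33 + 22 + 20 + 18 + 39 + 75 + 19 + 36 + 65 = 327.
Total exposure: 3 + 3 + 4 + 4 + 6 + 7 + 2 + 4 + 7 = 40 days.
After the second batch: Gamma(251 + 327, 37 + 40) = Gamma(578, 77).
Posterior variance = α'/β'² = 578/5929.

578/5929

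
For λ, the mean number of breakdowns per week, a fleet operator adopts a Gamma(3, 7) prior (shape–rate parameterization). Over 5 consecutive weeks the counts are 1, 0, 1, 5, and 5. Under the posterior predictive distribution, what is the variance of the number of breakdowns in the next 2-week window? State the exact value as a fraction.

Total count: 1 + 0 + 1 + 5 + 5 = 12.
Total exposure: 5 weeks.
Conjugate update: add total count to the shape and total exposure to the rate, giving Gamma(15, 12).
The posterior predictive for a window of length T is Negative Binomial with variance T·α'·(β'+T)/β'² = 2·15·14/144 = 35/12.

35/12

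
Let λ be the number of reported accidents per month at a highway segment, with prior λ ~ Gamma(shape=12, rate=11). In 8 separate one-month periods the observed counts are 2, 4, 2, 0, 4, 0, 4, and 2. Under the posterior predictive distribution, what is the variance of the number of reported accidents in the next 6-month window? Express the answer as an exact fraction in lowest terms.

Total count: 2 + 4 + 2 + 0 + 4 + 0 + 4 + 2 = 18.
Total exposure: 8 months.
Conjugate update: add total count to the shape and total exposure to the rate, giving Gamma(30, 19).
The posterior predictive for a window of length T is Negative Binomial with variance T·α'·(β'+T)/β'² = 6·30·25/361 = 4500/361.

4500/361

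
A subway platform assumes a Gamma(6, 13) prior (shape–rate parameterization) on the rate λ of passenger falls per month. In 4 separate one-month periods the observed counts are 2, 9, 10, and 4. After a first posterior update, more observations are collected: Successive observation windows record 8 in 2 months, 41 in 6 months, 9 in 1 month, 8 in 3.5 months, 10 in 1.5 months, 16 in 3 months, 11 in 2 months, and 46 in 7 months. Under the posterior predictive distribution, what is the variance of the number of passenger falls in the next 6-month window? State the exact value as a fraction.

52920/1849

Total count: 2 + 9 + 10 + 4 = 25.
Total exposure: 4 months.
After the first batch: Gamma(6 + 25, 13 + 4) = Gamma(31, 17).
Total count: 8 + 41 + 9 + 8 + 10 + 16 + 11 + 46 = 149.
Total exposure: 2 + 6 + 1 + 3.5 + 1.5 + 3 + 2 + 7 = 26 months.
After the second batch: Gamma(31 + 149, 17 + 26) = Gamma(180, 43).
The posterior predictive for a window of length T is Negative Binomial with variance T·α'·(β'+T)/β'² = 6·180·49/1849 = 52920/1849.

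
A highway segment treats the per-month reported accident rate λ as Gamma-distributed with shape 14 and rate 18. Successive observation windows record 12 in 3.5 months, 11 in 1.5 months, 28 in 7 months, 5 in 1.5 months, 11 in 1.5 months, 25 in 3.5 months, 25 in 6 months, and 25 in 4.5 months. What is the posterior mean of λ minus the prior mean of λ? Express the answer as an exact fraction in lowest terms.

1075/423

Total count: 12 + 11 + 28 + 5 + 11 + 25 + 25 + 25 = 142.
Total exposure: 3.5 + 1.5 + 7 + 1.5 + 1.5 + 3.5 + 6 + 4.5 = 29 months.
Gamma(α, β) with Poisson data over total exposure Σt gives posterior Gamma(α+Σx, β+Σt) = Gamma(156, 47).
Posterior mean = 156/47 = 156/47; prior mean = 14/18 = 7/9. Difference = 156/47 − 7/9 = 1075/423.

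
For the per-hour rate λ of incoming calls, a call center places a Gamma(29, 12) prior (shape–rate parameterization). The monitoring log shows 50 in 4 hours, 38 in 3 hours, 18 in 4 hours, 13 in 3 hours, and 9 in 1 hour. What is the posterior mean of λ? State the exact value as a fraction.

157/27

Total count: 50 + 38 + 18 + 13 + 9 = 128.
Total exposure: 4 + 3 + 4 + 3 + 1 = 15 hours.
By Gamma–Poisson conjugacy, the posterior is Gamma(α + Σx, β + Σt) = Gamma(29 + 128, 12 + 15) = Gamma(157, 27).
Posterior mean = α'/β' = 157/27.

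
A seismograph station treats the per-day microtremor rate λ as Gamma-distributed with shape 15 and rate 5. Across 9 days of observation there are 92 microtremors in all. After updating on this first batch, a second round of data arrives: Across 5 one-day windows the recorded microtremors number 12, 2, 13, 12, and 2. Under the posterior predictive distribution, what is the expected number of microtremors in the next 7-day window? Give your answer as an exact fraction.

Total count 92 over total exposure 9 days.
After the first batch: Gamma(15 + 92, 5 + 9) = Gamma(107, 14).
Total count: 12 + 2 + 13 + 12 + 2 = 41.
Total exposure: 5 days.
After the second batch: Gamma(107 + 41, 14 + 5) = Gamma(148, 19).
Predictive mean over a 7-day window = T·E[λ|data] = 7·148/19 = 1036/19.

1036/19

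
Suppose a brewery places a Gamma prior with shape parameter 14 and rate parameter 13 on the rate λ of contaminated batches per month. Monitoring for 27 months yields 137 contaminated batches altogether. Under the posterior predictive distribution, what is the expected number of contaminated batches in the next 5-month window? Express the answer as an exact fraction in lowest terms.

Total count 137 over total exposure 27 months.
Posterior: α' = 14 + 137 = 151, β' = 13 + 27 = 40.
Predictive mean over a 5-month window = T·E[λ|data] = 5·151/40 = 151/8.

151/8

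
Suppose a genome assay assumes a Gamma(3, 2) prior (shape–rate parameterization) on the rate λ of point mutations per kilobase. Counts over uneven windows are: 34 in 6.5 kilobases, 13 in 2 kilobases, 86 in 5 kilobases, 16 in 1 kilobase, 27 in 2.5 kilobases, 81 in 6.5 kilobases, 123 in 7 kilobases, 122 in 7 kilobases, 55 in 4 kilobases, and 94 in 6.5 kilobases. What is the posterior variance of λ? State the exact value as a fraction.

327/1250

Total count: 34 + 13 + 86 + 16 + 27 + 81 + 123 + 122 + 55 + 94 = 651.
Total exposure: 6.5 + 2 + 5 + 1 + 2.5 + 6.5 + 7 + 7 + 4 + 6.5 = 48 kilobases.
Posterior: α' = 3 + 651 = 654, β' = 2 + 48 = 50.
Posterior variance = α'/β'² = 654/2500 = 327/1250.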